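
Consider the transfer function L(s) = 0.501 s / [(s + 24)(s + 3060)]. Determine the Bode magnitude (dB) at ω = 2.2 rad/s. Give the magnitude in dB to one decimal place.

-96.5 dB

|j2.2| = 2.2
|j2.2 + 24| = √(2.2² + 24²) = 24.1
|j2.2 + 3060| = √(2.2² + 3060²) = 3060
|L(j2.2)| = 0.501 × 2.2 / (24.1 × 3060) = 1.4946e-05
20 log₁₀(1.4946e-05) = -96.51 dB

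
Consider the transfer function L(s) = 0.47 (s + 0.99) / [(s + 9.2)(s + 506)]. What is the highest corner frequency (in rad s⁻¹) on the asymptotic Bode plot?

506 rad s⁻¹

Break frequencies occur at each pole and zero magnitude: 0.99 rad s⁻¹, 9.2 rad s⁻¹, 506 rad s⁻¹.
The highest is 506 rad s⁻¹.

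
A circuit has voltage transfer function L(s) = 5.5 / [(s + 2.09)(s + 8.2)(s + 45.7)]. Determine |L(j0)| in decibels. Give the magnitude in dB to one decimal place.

L(0) = 5.5 / (2.09 × 8.2 × 45.7) = 0.0070224
20 log₁₀(0.0070224) = -43.07 dB

-43.1 dB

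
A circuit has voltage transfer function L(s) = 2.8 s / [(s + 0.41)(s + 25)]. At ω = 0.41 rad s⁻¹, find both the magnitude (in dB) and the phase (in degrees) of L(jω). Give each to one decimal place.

|j0.41| = 0.41
|j0.41 + 0.41| = √(0.41² + 0.41²) = 0.5798
|j0.41 + 25| = √(0.41² + 25²) = 25
|L(j0.41)| = 2.8 × 0.41 / (0.5798 × 25) = 0.079185
20 log₁₀(0.079185) = -22.03 dB
∠(j0.41) = 90.00°
∠(j0.41 + 0.41) = arctan(0.41/0.41) = 45.00°
∠(j0.41 + 25) = arctan(0.41/25) = 0.94°
∠L(j0.41) = 90.00° − (45.00° + 0.94°) = 44.06°

|L| = -22.0 dB, ∠L = 44.1°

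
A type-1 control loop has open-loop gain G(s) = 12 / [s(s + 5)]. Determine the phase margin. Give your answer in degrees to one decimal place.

Gain crossover: |G(jω)| = 1 at ω ≈ 2.2 rad/s.
∠G(j2.2) = −90° − arctan(2.2/5) ≈ -113.72°
PM = 180° + (-113.72°) = 66.28°

66.3°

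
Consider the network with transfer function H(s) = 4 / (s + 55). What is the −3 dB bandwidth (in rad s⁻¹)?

55 rad s⁻¹

For a single-pole low-pass, the −3 dB point is at the pole: ω = 55 rad s⁻¹.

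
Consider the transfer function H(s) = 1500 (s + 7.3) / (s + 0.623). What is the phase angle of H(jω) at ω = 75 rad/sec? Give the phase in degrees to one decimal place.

-5.1°

∠(j75 + 7.3) = arctan(75/7.3) = 84.44°
∠(j75 + 0.623) = arctan(75/0.623) = 89.52°
∠H(j75) = 84.44° − 89.52° = -5.08°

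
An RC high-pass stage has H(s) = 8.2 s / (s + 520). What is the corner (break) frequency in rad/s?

The single real pole at s = −520 gives a corner at ω = 520 rad/s.

520 rad/s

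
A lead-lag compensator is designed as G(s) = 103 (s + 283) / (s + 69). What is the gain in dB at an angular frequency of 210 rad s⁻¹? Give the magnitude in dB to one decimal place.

|j210 + 283| = √(210² + 283²) = 352.4
|j210 + 69| = √(210² + 69²) = 221
|G(j210)| = 103 × 352.4 / 221 = 164.21
20 log₁₀(164.21) = 44.31 dB

44.3 dB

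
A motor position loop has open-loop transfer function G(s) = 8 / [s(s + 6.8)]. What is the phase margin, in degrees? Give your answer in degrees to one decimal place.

80.3 deg

Gain crossover: |G(jω)| = 1 at ω ≈ 1.16 rad/s.
∠G(j1.16) = −90° − arctan(1.16/6.8) ≈ -99.68°
PM = 180° + (-99.68°) = 80.32°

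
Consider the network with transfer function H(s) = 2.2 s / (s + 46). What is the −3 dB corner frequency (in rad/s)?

46 rad/s

For a single-pole high-pass, the −3 dB point is at the pole: ω = 46 rad/s.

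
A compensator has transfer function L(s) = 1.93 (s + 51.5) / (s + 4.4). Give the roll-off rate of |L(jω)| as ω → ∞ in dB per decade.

With 1 zero and 1 pole, the high-frequency asymptotic slope is 20 × (1 − 1) = 0 dB/decade.

0 dB/decade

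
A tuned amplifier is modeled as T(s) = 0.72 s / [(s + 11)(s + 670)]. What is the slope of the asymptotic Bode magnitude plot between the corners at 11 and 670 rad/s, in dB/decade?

In this band the factors already past their corner are: 1 differentiator zero, pole at 11; net slope = 0 dB/decade.

0 dB/decade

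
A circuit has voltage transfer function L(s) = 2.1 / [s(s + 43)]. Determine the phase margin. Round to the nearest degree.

90°

Gain crossover: |L(jω)| = 1 at ω ≈ 0.0488 rad/s.
∠L(j0.0488) = −90° − arctan(0.0488/43) ≈ -90.07°
PM = 180° + (-90.07°) = 89.93°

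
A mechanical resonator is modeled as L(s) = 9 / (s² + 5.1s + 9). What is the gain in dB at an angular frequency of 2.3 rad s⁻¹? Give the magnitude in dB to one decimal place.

-2.7 dB

|(j2.3)² + 5.1(j2.3) + 9| = |3.71 + j11.73| = 12.3
|L(j2.3)| = 9 / 12.3 = 0.73155
20 log₁₀(0.73155) = -2.72 dB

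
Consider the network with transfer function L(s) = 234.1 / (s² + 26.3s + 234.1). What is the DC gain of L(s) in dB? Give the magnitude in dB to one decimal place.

0.0 dB

L(0) = 234.1 / 234.1 = 1
20 log₁₀(1) = 0.00 dB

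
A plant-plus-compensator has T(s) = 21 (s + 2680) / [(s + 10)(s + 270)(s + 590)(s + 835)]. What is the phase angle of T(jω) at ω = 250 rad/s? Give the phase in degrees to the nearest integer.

∠(j250 + 2680) = arctan(250/2680) = 5.33°
∠(j250 + 10) = arctan(250/10) = 87.71°
∠(j250 + 270) = arctan(250/270) = 42.80°
∠(j250 + 590) = arctan(250/590) = 22.96°
∠(j250 + 835) = arctan(250/835) = 16.67°
∠T(j250) = 5.33° − (87.71° + 42.80° + 22.96° + 16.67°) = -164.81°

-165°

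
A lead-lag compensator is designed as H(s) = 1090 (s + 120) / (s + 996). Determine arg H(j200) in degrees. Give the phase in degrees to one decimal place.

47.7°

∠(j200 + 120) = arctan(200/120) = 59.04°
∠(j200 + 996) = arctan(200/996) = 11.35°
∠H(j200) = 59.04° − 11.35° = 47.68°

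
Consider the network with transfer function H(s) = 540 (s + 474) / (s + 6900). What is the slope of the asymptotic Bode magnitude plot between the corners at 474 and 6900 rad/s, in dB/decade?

20 dB/decade

In this band the factors already past their corner are: zero at 474; net slope = 20 dB/decade.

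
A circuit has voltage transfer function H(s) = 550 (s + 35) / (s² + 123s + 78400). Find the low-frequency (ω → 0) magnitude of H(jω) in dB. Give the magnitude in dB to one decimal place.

-12.2 dB

H(0) = 550 × 35 / 78400 = 0.24554
20 log₁₀(0.24554) = -12.20 dB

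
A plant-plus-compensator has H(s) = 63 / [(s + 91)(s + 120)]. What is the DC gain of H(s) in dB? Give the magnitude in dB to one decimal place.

H(0) = 63 / (91 × 120) = 0.0057692
20 log₁₀(0.0057692) = -44.78 dB

-44.8 dB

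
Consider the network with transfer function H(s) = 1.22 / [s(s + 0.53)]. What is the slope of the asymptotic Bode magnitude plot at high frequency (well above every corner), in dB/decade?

-40 dB/decade

With 0 zeros and 2 poles, the high-frequency asymptotic slope is 20 × (0 − 2) = -40 dB/decade.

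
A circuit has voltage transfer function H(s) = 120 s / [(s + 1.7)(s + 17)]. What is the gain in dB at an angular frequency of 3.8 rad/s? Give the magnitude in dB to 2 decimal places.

15.97 dB

|j3.8| = 3.8
|j3.8 + 1.7| = √(3.8² + 1.7²) = 4.163
|j3.8 + 17| = √(3.8² + 17²) = 17.42
|H(j3.8)| = 120 × 3.8 / (4.163 × 17.42) = 6.2882
20 log₁₀(6.2882) = 15.971 dB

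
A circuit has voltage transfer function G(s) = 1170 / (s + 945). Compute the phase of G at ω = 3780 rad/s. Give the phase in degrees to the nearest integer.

∠(j3780 + 945) = arctan(3780/945) = 75.96°
∠G(j3780) = −75.96° = -75.96°

-76°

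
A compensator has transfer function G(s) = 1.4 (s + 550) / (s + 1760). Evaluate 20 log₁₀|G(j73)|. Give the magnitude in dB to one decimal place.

-7.1 dB

|j73 + 550| = √(73² + 550²) = 554.8
|j73 + 1760| = √(73² + 1760²) = 1762
|G(j73)| = 1.4 × 554.8 / 1762 = 0.44096
20 log₁₀(0.44096) = -7.11 dB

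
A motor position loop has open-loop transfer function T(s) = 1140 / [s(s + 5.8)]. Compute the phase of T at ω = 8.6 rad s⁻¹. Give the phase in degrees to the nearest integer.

-146°

∠(j8.6 + 5.8) = arctan(8.6/5.8) = 56.00°
∠(j8.6) = 90.00°
∠T(j8.6) = − (56.00° + 90.00°) = -146.00°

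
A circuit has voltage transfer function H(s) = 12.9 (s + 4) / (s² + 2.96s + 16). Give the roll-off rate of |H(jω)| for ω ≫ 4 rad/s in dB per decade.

-20 dB/decade

With 1 zero and 2 poles, the high-frequency asymptotic slope is 20 × (1 − 2) = -20 dB/decade.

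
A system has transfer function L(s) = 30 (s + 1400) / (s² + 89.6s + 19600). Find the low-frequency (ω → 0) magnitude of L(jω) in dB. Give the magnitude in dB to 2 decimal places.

6.62 dB

L(0) = 30 × 1400 / 19600 = 2.1429
20 log₁₀(2.1429) = 6.620 dB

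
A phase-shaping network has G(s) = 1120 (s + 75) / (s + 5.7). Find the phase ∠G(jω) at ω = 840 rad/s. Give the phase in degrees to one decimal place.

∠(j840 + 75) = arctan(840/75) = 84.90°
∠(j840 + 5.7) = arctan(840/5.7) = 89.61°
∠G(j840) = 84.90° − 89.61° = -4.71°

-4.7°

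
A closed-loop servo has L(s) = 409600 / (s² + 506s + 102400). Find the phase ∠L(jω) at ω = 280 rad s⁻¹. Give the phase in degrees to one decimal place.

-80.4°

∠[(j280)² + 506(j280) + 102400] = ∠[24000 + j1.4168e+05] = 80.39°
∠L(j280) = −80.39° = -80.39°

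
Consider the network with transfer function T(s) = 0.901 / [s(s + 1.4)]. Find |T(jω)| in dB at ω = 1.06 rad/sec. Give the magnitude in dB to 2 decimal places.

-6.30 dB

|j1.06 + 1.4| = √(1.06² + 1.4²) = 1.756
|j1.06| = 1.06
|T(j1.06)| = 0.901 / (1.756 × 1.06) = 0.48405
20 log₁₀(0.48405) = -6.302 dB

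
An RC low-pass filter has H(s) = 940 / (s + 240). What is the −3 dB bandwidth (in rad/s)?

For a single-pole low-pass, the −3 dB point is at the pole: ω = 240 rad/s.

240 rad/s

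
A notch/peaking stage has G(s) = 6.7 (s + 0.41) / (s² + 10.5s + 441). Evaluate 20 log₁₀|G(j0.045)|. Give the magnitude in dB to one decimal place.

-44.1 dB

|j0.045 + 0.41| = √(0.045² + 0.41²) = 0.4125
|(j0.045)² + 10.5(j0.045) + 441| = |441 + j0.4725| = 441
|G(j0.045)| = 6.7 × 0.4125 / 441 = 0.0062665
20 log₁₀(0.0062665) = -44.06 dB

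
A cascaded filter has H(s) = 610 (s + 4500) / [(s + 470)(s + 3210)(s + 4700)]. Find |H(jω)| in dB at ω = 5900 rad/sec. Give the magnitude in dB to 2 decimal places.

-96.42 dB

|j5900 + 4500| = √(5900² + 4500²) = 7420
|j5900 + 470| = √(5900² + 470²) = 5919
|j5900 + 3210| = √(5900² + 3210²) = 6717
|j5900 + 4700| = √(5900² + 4700²) = 7543
|H(j5900)| = 610 × 7420 / (5919 × 6717 × 7543) = 1.5094e-05
20 log₁₀(1.5094e-05) = -96.424 dB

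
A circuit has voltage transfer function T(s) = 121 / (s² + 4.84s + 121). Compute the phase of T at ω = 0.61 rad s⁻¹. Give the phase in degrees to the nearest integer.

∠[(j0.61)² + 4.84(j0.61) + 121] = ∠[120.63 + j2.9524] = 1.40°
∠T(j0.61) = −1.40° = -1.40°

-1 deg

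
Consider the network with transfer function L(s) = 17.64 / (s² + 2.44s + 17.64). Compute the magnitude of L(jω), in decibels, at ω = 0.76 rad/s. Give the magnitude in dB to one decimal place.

0.2 dB

|(j0.76)² + 2.44(j0.76) + 17.64| = |17.062 + j1.8544| = 17.16
|L(j0.76)| = 17.64 / 17.16 = 1.0278
20 log₁₀(1.0278) = 0.24 dB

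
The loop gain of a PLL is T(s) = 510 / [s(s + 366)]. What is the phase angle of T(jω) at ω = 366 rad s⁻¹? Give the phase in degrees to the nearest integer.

-135°

∠(j366 + 366) = arctan(366/366) = 45.00°
∠(j366) = 90.00°
∠T(j366) = − (45.00° + 90.00°) = -135.00°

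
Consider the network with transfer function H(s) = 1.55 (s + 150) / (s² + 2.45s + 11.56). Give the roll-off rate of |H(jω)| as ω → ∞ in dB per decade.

With 1 zero and 2 poles, the high-frequency asymptotic slope is 20 × (1 − 2) = -20 dB/decade.

-20 dB/decade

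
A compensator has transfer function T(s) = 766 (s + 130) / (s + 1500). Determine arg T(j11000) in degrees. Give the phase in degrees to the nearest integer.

7°

∠(j11000 + 130) = arctan(11000/130) = 89.32°
∠(j11000 + 1500) = arctan(11000/1500) = 82.23°
∠T(j11000) = 89.32° − 82.23° = 7.09°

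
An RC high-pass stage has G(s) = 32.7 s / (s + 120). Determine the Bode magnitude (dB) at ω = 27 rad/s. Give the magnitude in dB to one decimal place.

|j27| = 27
|j27 + 120| = √(27² + 120²) = 123
|G(j27)| = 32.7 × 27 / 123 = 7.178
20 log₁₀(7.178) = 17.12 dB

17.1 dB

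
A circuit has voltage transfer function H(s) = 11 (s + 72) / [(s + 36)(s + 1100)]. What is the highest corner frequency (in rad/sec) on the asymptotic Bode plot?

Break frequencies occur at each pole and zero magnitude: 36 rad/sec, 72 rad/sec, 1100 rad/sec.
The highest is 1100 rad/sec.

1100 rad/sec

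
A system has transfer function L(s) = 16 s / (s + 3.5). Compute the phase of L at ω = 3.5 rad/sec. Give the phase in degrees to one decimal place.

∠(j3.5) = 90.00°
∠(j3.5 + 3.5) = arctan(3.5/3.5) = 45.00°
∠L(j3.5) = 90.00° − 45.00° = 45.00°

45.0°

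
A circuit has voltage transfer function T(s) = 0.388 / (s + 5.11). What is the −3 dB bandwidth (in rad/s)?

For a single-pole low-pass, the −3 dB point is at the pole: ω = 5.11 rad/s.

5.11 rad/s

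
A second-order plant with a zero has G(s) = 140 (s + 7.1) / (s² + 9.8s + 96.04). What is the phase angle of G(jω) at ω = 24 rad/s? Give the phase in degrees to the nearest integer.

∠(j24 + 7.1) = arctan(24/7.1) = 73.52°
∠[(j24)² + 9.8(j24) + 96.04] = ∠[-479.96 + j235.2] = 153.89°
∠G(j24) = 73.52° − 153.89° = -80.37°

-80°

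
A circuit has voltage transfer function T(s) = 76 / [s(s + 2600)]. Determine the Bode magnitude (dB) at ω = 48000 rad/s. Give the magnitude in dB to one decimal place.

|j48000 + 2600| = √(48000² + 2600²) = 4.807e+04
|j48000| = 4.8e+04
|T(j48000)| = 76 / (4.807e+04 × 4.8e+04) = 3.2938e-08
20 log₁₀(3.2938e-08) = -149.65 dB

-149.6 dB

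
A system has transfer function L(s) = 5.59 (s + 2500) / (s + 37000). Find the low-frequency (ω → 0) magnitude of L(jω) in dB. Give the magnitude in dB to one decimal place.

L(0) = 5.59 × 2500 / 37000 = 0.3777
20 log₁₀(0.3777) = -8.46 dB

-8.5 dB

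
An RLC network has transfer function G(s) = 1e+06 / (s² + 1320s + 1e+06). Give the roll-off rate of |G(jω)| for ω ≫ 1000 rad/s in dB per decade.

With 0 zeros and 2 poles, the high-frequency asymptotic slope is 20 × (0 − 2) = -40 dB/decade.

-40 dB/decade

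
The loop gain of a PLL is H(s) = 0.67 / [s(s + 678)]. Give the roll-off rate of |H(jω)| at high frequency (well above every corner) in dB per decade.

-40 dB/decade

With 0 zeros and 2 poles, the high-frequency asymptotic slope is 20 × (0 − 2) = -40 dB/decade.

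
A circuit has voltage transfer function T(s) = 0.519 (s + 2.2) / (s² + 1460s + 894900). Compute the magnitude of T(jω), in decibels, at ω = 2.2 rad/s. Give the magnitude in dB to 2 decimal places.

|j2.2 + 2.2| = √(2.2² + 2.2²) = 3.111
|(j2.2)² + 1460(j2.2) + 894900| = |8.949e+05 + j3212| = 8.949e+05
|T(j2.2)| = 0.519 × 3.111 / 8.949e+05 = 1.8044e-06
20 log₁₀(1.8044e-06) = -114.873 dB

-114.87 dB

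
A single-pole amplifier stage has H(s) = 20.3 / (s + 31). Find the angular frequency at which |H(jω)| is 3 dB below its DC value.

31 rad/s

For a single-pole low-pass, the −3 dB point is at the pole: ω = 31 rad/s.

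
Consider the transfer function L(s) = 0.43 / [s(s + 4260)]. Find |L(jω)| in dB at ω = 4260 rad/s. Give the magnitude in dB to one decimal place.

-155.5 dB

|j4260 + 4260| = √(4260² + 4260²) = 6025
|j4260| = 4260
|L(j4260)| = 0.43 / (6025 × 4260) = 1.6755e-08
20 log₁₀(1.6755e-08) = -155.52 dB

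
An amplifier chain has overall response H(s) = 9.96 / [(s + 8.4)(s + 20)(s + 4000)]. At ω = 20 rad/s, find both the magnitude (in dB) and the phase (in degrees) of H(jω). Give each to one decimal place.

|j20 + 8.4| = √(20² + 8.4²) = 21.69
|j20 + 20| = √(20² + 20²) = 28.28
|j20 + 4000| = √(20² + 4000²) = 4000
|H(j20)| = 9.96 / (21.69 × 28.28 × 4000) = 4.0583e-06
20 log₁₀(4.0583e-06) = -107.83 dB
∠(j20 + 8.4) = arctan(20/8.4) = 67.22°
∠(j20 + 20) = arctan(20/20) = 45.00°
∠(j20 + 4000) = arctan(20/4000) = 0.29°
∠H(j20) = − (67.22° + 45.00° + 0.29°) = -112.50°

|H| = -107.8 dB, ∠H = -112.5°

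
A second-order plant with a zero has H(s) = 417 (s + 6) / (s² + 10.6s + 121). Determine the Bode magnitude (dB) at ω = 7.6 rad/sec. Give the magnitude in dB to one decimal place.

31.9 dB

|j7.6 + 6| = √(7.6² + 6²) = 9.683
|(j7.6)² + 10.6(j7.6) + 121| = |63.24 + j80.56| = 102.4
|H(j7.6)| = 417 × 9.683 / 102.4 = 39.425
20 log₁₀(39.425) = 31.92 dB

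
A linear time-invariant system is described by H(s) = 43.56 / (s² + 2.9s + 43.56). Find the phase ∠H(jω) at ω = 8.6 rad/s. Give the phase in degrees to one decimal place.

-140.6°

∠[(j8.6)² + 2.9(j8.6) + 43.56] = ∠[-30.4 + j24.94] = 140.63°
∠H(j8.6) = −140.63° = -140.63°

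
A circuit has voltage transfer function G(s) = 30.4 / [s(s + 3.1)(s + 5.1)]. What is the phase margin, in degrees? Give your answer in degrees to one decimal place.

Gain crossover: |G(jω)| = 1 at ω ≈ 1.62 rad s⁻¹.
∠G(j1.62) = −90° − arctan(1.62/3.1) − arctan(1.62/5.1) ≈ -135.29°
PM = 180° + (-135.29°) = 44.71°

44.7 deg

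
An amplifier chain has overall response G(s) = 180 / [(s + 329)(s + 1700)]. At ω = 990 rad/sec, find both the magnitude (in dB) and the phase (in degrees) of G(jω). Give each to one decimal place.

|G| = -81.1 dB, ∠G = -101.8°

|j990 + 329| = √(990² + 329²) = 1043
|j990 + 1700| = √(990² + 1700²) = 1967
|G(j990)| = 180 / (1043 × 1967) = 8.7706e-05
20 log₁₀(8.7706e-05) = -81.14 dB
∠(j990 + 329) = arctan(990/329) = 71.62°
∠(j990 + 1700) = arctan(990/1700) = 30.21°
∠G(j990) = − (71.62° + 30.21°) = -101.83°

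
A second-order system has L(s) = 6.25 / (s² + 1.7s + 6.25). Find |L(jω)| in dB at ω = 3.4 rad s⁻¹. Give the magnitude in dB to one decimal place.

|(j3.4)² + 1.7(j3.4) + 6.25| = |-5.31 + j5.78| = 7.849
|L(j3.4)| = 6.25 / 7.849 = 0.79629
20 log₁₀(0.79629) = -1.98 dB

-2.0 dB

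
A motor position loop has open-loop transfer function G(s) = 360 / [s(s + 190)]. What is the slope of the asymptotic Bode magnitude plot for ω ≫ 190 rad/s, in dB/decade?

-40 dB/decade

With 0 zeros and 2 poles, the high-frequency asymptotic slope is 20 × (0 − 2) = -40 dB/decade.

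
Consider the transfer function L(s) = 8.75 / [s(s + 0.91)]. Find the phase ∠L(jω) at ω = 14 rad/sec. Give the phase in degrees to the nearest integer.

∠(j14 + 0.91) = arctan(14/0.91) = 86.28°
∠(j14) = 90.00°
∠L(j14) = − (86.28° + 90.00°) = -176.28°

-176°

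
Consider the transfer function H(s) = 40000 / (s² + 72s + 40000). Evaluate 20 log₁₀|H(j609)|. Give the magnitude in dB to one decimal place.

|(j609)² + 72(j609) + 40000| = |-3.3088e+05 + j43848| = 3.338e+05
|H(j609)| = 40000 / 3.338e+05 = 0.11984
20 log₁₀(0.11984) = -18.43 dB

-18.4 dB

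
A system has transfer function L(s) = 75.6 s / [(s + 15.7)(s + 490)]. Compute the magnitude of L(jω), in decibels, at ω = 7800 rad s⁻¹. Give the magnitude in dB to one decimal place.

|j7800| = 7800
|j7800 + 15.7| = √(7800² + 15.7²) = 7800
|j7800 + 490| = √(7800² + 490²) = 7815
|L(j7800)| = 75.6 × 7800 / (7800 × 7815) = 0.0096732
20 log₁₀(0.0096732) = -40.29 dB

-40.3 dB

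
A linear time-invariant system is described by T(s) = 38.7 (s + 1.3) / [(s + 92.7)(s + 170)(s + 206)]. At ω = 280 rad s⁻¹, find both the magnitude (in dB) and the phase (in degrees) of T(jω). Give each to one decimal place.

|T| = -69.8 dB, ∠T = -94.3°

|j280 + 1.3| = √(280² + 1.3²) = 280
|j280 + 92.7| = √(280² + 92.7²) = 294.9
|j280 + 170| = √(280² + 170²) = 327.6
|j280 + 206| = √(280² + 206²) = 347.6
|T(j280)| = 38.7 × 280 / (294.9 × 327.6 × 347.6) = 0.00032265
20 log₁₀(0.00032265) = -69.83 dB
∠(j280 + 1.3) = arctan(280/1.3) = 89.73°
∠(j280 + 92.7) = arctan(280/92.7) = 71.68°
∠(j280 + 170) = arctan(280/170) = 58.74°
∠(j280 + 206) = arctan(280/206) = 53.66°
∠T(j280) = 89.73° − (71.68° + 58.74° + 53.66°) = -94.34°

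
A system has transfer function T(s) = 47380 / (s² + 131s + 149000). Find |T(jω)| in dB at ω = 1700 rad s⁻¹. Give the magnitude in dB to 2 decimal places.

-35.27 dB

|(j1700)² + 131(j1700) + 149000| = |-2.741e+06 + j2.227e+05| = 2.75e+06
|T(j1700)| = 47380 / 2.75e+06 = 0.017229
20 log₁₀(0.017229) = -35.275 dB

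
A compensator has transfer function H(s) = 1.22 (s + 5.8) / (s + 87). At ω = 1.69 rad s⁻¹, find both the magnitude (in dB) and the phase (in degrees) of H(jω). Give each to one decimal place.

|H| = -21.4 dB, ∠H = 15.1°

|j1.69 + 5.8| = √(1.69² + 5.8²) = 6.041
|j1.69 + 87| = √(1.69² + 87²) = 87.02
|H(j1.69)| = 1.22 × 6.041 / 87.02 = 0.0847
20 log₁₀(0.0847) = -21.44 dB
∠(j1.69 + 5.8) = arctan(1.69/5.8) = 16.25°
∠(j1.69 + 87) = arctan(1.69/87) = 1.11°
∠H(j1.69) = 16.25° − 1.11° = 15.13°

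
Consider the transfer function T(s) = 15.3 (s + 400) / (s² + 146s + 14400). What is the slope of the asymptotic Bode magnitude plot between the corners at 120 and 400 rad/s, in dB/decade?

-40 dB/decade

In this band the factors already past their corner are: complex pole pair at ωₙ ≈ 120; net slope = -40 dB/decade.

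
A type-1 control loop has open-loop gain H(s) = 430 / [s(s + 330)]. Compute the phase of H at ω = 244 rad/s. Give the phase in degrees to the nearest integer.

-126°

∠(j244 + 330) = arctan(244/330) = 36.48°
∠(j244) = 90.00°
∠H(j244) = − (36.48° + 90.00°) = -126.48°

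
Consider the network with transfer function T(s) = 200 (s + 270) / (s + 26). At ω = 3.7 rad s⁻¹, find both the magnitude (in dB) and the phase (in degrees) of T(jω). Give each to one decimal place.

|T| = 66.3 dB, ∠T = -7.3°

|j3.7 + 270| = √(3.7² + 270²) = 270
|j3.7 + 26| = √(3.7² + 26²) = 26.26
|T(j3.7)| = 200 × 270 / 26.26 = 2056.4
20 log₁₀(2056.4) = 66.26 dB
∠(j3.7 + 270) = arctan(3.7/270) = 0.79°
∠(j3.7 + 26) = arctan(3.7/26) = 8.10°
∠T(j3.7) = 0.79° − 8.10° = -7.31°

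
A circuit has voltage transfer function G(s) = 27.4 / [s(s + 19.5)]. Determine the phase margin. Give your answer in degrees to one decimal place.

85.9 deg

Gain crossover: |G(jω)| = 1 at ω ≈ 1.4 rad/s.
∠G(j1.4) = −90° − arctan(1.4/19.5) ≈ -94.11°
PM = 180° + (-94.11°) = 85.89°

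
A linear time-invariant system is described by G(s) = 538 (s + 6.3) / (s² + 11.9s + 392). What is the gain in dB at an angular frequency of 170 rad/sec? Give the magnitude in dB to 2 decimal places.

|j170 + 6.3| = √(170² + 6.3²) = 170.1
|(j170)² + 11.9(j170) + 392| = |-28508 + j2023| = 2.858e+04
|G(j170)| = 538 × 170.1 / 2.858e+04 = 3.2024
20 log₁₀(3.2024) = 10.109 dB

10.11 dB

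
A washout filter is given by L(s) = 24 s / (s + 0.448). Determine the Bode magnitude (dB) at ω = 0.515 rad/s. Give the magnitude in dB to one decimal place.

25.2 dB

|j0.515| = 0.515
|j0.515 + 0.448| = √(0.515² + 0.448²) = 0.6826
|L(j0.515)| = 24 × 0.515 / 0.6826 = 18.108
20 log₁₀(18.108) = 25.16 dB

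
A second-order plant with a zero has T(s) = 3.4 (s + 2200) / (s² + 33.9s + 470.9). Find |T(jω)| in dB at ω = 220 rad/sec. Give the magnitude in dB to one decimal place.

-16.2 dB

|j220 + 2200| = √(220² + 2200²) = 2211
|(j220)² + 33.9(j220) + 470.9| = |-47929 + j7458| = 4.851e+04
|T(j220)| = 3.4 × 2211 / 4.851e+04 = 0.15498
20 log₁₀(0.15498) = -16.19 dB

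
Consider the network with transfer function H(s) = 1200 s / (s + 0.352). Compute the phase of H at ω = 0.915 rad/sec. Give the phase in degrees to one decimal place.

21.0°

∠(j0.915) = 90.00°
∠(j0.915 + 0.352) = arctan(0.915/0.352) = 68.96°
∠H(j0.915) = 90.00° − 68.96° = 21.04°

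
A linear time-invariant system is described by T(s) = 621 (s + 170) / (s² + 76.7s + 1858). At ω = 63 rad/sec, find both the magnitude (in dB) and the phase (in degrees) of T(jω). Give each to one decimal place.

|T| = 26.6 dB, ∠T = -93.3°

|j63 + 170| = √(63² + 170²) = 181.3
|(j63)² + 76.7(j63) + 1858| = |-2111 + j4832.1| = 5273
|T(j63)| = 621 × 181.3 / 5273 = 21.351
20 log₁₀(21.351) = 26.59 dB
∠(j63 + 170) = arctan(63/170) = 20.33°
∠[(j63)² + 76.7(j63) + 1858] = ∠[-2111 + j4832.1] = 113.60°
∠T(j63) = 20.33° − 113.60° = -93.26°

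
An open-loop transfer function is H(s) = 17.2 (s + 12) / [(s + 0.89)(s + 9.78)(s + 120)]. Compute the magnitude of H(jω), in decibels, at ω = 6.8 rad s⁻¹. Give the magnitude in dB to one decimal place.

|j6.8 + 12| = √(6.8² + 12²) = 13.79
|j6.8 + 0.89| = √(6.8² + 0.89²) = 6.858
|j6.8 + 9.78| = √(6.8² + 9.78²) = 11.91
|j6.8 + 120| = √(6.8² + 120²) = 120.2
|H(j6.8)| = 17.2 × 13.79 / (6.858 × 11.91 × 120.2) = 0.024162
20 log₁₀(0.024162) = -32.34 dB

-32.3 dB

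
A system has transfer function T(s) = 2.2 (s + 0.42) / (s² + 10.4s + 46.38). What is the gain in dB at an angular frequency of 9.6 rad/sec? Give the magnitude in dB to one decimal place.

|j9.6 + 0.42| = √(9.6² + 0.42²) = 9.609
|(j9.6)² + 10.4(j9.6) + 46.38| = |-45.78 + j99.84| = 109.8
|T(j9.6)| = 2.2 × 9.609 / 109.8 = 0.19247
20 log₁₀(0.19247) = -14.31 dB

-14.3 dB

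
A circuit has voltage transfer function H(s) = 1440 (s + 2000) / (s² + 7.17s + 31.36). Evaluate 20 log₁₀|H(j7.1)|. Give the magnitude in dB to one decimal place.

|j7.1 + 2000| = √(7.1² + 2000²) = 2000
|(j7.1)² + 7.17(j7.1) + 31.36| = |-19.05 + j50.907| = 54.35
|H(j7.1)| = 1440 × 2000 / 54.35 = 52986
20 log₁₀(52986) = 94.48 dB

94.5 dB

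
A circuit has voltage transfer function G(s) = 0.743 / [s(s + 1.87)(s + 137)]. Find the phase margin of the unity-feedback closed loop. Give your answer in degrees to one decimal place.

Gain crossover: |G(jω)| = 1 at ω ≈ 0.0029 rad s⁻¹.
∠G(j0.0029) = −90° − arctan(0.0029/1.87) − arctan(0.0029/137) ≈ -90.09°
PM = 180° + (-90.09°) = 89.91°

89.9 deg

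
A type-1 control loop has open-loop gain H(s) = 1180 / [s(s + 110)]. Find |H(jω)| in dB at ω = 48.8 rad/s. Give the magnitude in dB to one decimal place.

|j48.8 + 110| = √(48.8² + 110²) = 120.3
|j48.8| = 48.8
|H(j48.8)| = 1180 / (120.3 × 48.8) = 0.20094
20 log₁₀(0.20094) = -13.94 dB

-13.9 dB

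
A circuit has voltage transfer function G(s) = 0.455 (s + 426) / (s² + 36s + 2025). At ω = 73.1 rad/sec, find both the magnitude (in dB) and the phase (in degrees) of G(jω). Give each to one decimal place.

|G| = -26.7 dB, ∠G = -131.8°

|j73.1 + 426| = √(73.1² + 426²) = 432.2
|(j73.1)² + 36(j73.1) + 2025| = |-3318.6 + j2631.6| = 4235
|G(j73.1)| = 0.455 × 432.2 / 4235 = 0.046433
20 log₁₀(0.046433) = -26.66 dB
∠(j73.1 + 426) = arctan(73.1/426) = 9.74°
∠[(j73.1)² + 36(j73.1) + 2025] = ∠[-3318.6 + j2631.6] = 141.59°
∠G(j73.1) = 9.74° − 141.59° = -131.85°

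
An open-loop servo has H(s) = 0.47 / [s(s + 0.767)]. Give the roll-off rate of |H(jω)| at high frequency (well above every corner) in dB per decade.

-40 dB/decade

With 0 zeros and 2 poles, the high-frequency asymptotic slope is 20 × (0 − 2) = -40 dB/decade.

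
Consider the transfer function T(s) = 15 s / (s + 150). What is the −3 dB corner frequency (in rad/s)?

For a single-pole high-pass, the −3 dB point is at the pole: ω = 150 rad/s.

150 rad/s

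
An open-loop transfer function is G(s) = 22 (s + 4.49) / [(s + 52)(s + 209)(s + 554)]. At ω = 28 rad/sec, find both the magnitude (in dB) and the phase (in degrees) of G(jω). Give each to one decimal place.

|j28 + 4.49| = √(28² + 4.49²) = 28.36
|j28 + 52| = √(28² + 52²) = 59.06
|j28 + 209| = √(28² + 209²) = 210.9
|j28 + 554| = √(28² + 554²) = 554.7
|G(j28)| = 22 × 28.36 / (59.06 × 210.9 × 554.7) = 9.0309e-05
20 log₁₀(9.0309e-05) = -80.89 dB
∠(j28 + 4.49) = arctan(28/4.49) = 80.89°
∠(j28 + 52) = arctan(28/52) = 28.30°
∠(j28 + 209) = arctan(28/209) = 7.63°
∠(j28 + 554) = arctan(28/554) = 2.89°
∠G(j28) = 80.89° − (28.30° + 7.63° + 2.89°) = 42.07°

|G| = -80.9 dB, ∠G = 42.1°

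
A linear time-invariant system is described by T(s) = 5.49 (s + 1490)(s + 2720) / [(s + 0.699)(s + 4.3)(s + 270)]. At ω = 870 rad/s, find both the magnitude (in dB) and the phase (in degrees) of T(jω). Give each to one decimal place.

|T| = -28.1 dB, ∠T = -204.4°

|j870 + 1490| = √(870² + 1490²) = 1725
|j870 + 2720| = √(870² + 2720²) = 2856
|j870 + 0.699| = √(870² + 0.699²) = 870
|j870 + 4.3| = √(870² + 4.3²) = 870
|j870 + 270| = √(870² + 270²) = 910.9
|T(j870)| = 5.49 × 1725 × 2856 / (870 × 870 × 910.9) = 0.039233
20 log₁₀(0.039233) = -28.13 dB
∠(j870 + 1490) = arctan(870/1490) = 30.28°
∠(j870 + 2720) = arctan(870/2720) = 17.74°
∠(j870 + 0.699) = arctan(870/0.699) = 89.95°
∠(j870 + 4.3) = arctan(870/4.3) = 89.72°
∠(j870 + 270) = arctan(870/270) = 72.76°
∠T(j870) = 30.28° + 17.74° − (89.95° + 89.72° + 72.76°) = -204.41°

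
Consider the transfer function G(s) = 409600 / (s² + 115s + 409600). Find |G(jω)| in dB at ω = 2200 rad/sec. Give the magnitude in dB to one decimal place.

-20.7 dB

|(j2200)² + 115(j2200) + 409600| = |-4.4304e+06 + j2.53e+05| = 4.438e+06
|G(j2200)| = 409600 / 4.438e+06 = 0.092302
20 log₁₀(0.092302) = -20.70 dB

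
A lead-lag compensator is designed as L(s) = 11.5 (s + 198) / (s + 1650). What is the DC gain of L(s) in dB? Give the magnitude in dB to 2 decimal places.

L(0) = 11.5 × 198 / 1650 = 1.38
20 log₁₀(1.38) = 2.798 dB

2.80 dB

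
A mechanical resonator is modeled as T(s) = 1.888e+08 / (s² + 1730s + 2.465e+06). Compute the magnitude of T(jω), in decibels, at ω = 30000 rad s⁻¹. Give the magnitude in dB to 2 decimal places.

-13.56 dB

|(j30000)² + 1730(j30000) + 2.465e+06| = |-8.9754e+08 + j5.19e+07| = 8.99e+08
|T(j30000)| = 1.888e+08 / 8.99e+08 = 0.21
20 log₁₀(0.21) = -13.555 dB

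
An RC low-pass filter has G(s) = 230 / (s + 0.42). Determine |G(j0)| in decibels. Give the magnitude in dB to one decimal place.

54.8 dB

G(0) = 230 / 0.42 = 547.62
20 log₁₀(547.62) = 54.77 dB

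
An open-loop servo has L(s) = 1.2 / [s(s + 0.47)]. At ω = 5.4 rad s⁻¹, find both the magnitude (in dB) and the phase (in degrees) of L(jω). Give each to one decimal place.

|L| = -27.7 dB, ∠L = -175.0 deg

|j5.4 + 0.47| = √(5.4² + 0.47²) = 5.42
|j5.4| = 5.4
|L(j5.4)| = 1.2 / (5.42 × 5.4) = 0.040997
20 log₁₀(0.040997) = -27.74 dB
∠(j5.4 + 0.47) = arctan(5.4/0.47) = 85.03°
∠(j5.4) = 90.00°
∠L(j5.4) = − (85.03° + 90.00°) = -175.03°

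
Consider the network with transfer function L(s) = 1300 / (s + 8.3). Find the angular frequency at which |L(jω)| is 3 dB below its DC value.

8.3 rad/s

For a single-pole low-pass, the −3 dB point is at the pole: ω = 8.3 rad/s.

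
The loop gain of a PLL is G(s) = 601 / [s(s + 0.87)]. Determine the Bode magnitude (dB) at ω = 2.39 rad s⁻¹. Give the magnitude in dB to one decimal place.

39.9 dB

|j2.39 + 0.87| = √(2.39² + 0.87²) = 2.543
|j2.39| = 2.39
|G(j2.39)| = 601 / (2.543 × 2.39) = 98.869
20 log₁₀(98.869) = 39.90 dB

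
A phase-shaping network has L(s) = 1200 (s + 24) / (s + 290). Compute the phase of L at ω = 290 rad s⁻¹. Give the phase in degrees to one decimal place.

40.3 deg

∠(j290 + 24) = arctan(290/24) = 85.27°
∠(j290 + 290) = arctan(290/290) = 45.00°
∠L(j290) = 85.27° − 45.00° = 40.27°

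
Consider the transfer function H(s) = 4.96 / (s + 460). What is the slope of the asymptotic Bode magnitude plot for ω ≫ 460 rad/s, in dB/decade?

With 0 zeros and 1 pole, the high-frequency asymptotic slope is 20 × (0 − 1) = -20 dB/decade.

-20 dB/decade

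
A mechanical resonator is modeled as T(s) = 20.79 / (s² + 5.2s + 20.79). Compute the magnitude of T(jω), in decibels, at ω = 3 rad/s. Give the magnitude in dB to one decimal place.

|(j3)² + 5.2(j3) + 20.79| = |11.79 + j15.6| = 19.55
|T(j3)| = 20.79 / 19.55 = 1.0632
20 log₁₀(1.0632) = 0.53 dB

0.5 dB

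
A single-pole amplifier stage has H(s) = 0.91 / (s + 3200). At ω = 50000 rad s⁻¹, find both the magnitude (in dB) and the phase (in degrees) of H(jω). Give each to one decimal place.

|H| = -94.8 dB, ∠H = -86.3 deg

|j50000 + 3200| = √(50000² + 3200²) = 5.01e+04
|H(j50000)| = 0.91 / 5.01e+04 = 1.8163e-05
20 log₁₀(1.8163e-05) = -94.82 dB
∠(j50000 + 3200) = arctan(50000/3200) = 86.34°
∠H(j50000) = −86.34° = -86.34°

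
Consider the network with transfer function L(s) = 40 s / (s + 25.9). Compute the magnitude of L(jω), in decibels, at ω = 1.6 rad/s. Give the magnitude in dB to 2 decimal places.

|j1.6| = 1.6
|j1.6 + 25.9| = √(1.6² + 25.9²) = 25.95
|L(j1.6)| = 40 × 1.6 / 25.95 = 2.4663
20 log₁₀(2.4663) = 7.841 dB

7.84 dB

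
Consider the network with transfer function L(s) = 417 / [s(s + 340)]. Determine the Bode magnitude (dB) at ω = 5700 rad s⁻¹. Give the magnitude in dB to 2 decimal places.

|j5700 + 340| = √(5700² + 340²) = 5710
|j5700| = 5700
|L(j5700)| = 417 / (5710 × 5700) = 1.2812e-05
20 log₁₀(1.2812e-05) = -97.848 dB

-97.85 dB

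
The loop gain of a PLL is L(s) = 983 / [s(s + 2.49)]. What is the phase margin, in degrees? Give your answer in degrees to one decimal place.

Gain crossover: |L(jω)| = 1 at ω ≈ 31.3 rad s⁻¹.
∠L(j31.3) = −90° − arctan(31.3/2.49) ≈ -175.45°
PM = 180° + (-175.45°) = 4.55°

4.5°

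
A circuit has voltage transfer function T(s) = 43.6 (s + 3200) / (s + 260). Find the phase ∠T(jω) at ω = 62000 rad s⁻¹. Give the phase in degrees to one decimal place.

-2.7 deg

∠(j62000 + 3200) = arctan(62000/3200) = 87.05°
∠(j62000 + 260) = arctan(62000/260) = 89.76°
∠T(j62000) = 87.05° − 89.76° = -2.71°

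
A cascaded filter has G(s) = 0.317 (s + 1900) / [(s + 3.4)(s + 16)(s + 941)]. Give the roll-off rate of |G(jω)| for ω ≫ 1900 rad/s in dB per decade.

-40 dB/decade

With 1 zero and 3 poles, the high-frequency asymptotic slope is 20 × (1 − 3) = -40 dB/decade.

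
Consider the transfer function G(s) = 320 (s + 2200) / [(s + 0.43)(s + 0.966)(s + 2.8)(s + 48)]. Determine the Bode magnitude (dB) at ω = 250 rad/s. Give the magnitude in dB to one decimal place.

|j250 + 2200| = √(250² + 2200²) = 2214
|j250 + 0.43| = √(250² + 0.43²) = 250
|j250 + 0.966| = √(250² + 0.966²) = 250
|j250 + 2.8| = √(250² + 2.8²) = 250
|j250 + 48| = √(250² + 48²) = 254.6
|G(j250)| = 320 × 2214 / (250 × 250 × 250 × 254.6) = 0.00017812
20 log₁₀(0.00017812) = -74.99 dB

-75.0 dB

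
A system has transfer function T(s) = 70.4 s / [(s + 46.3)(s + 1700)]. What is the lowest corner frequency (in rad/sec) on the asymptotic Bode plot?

Break frequencies occur at each pole and zero magnitude: 46.3 rad/sec, 1700 rad/sec.
The lowest is 46.3 rad/sec.

46.3 rad/sec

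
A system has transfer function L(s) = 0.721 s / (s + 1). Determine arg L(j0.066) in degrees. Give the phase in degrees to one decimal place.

86.2°

∠(j0.066) = 90.00°
∠(j0.066 + 1) = arctan(0.066/1) = 3.78°
∠L(j0.066) = 90.00° − 3.78° = 86.22°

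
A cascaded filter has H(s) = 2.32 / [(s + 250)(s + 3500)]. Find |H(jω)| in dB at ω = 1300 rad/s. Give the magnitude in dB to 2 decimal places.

-126.57 dB

|j1300 + 250| = √(1300² + 250²) = 1324
|j1300 + 3500| = √(1300² + 3500²) = 3734
|H(j1300)| = 2.32 / (1324 × 3734) = 4.6938e-07
20 log₁₀(4.6938e-07) = -126.569 dB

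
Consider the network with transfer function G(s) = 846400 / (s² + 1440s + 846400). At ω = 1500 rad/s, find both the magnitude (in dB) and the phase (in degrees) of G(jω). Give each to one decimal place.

|G| = -9.7 dB, ∠G = -123.0°

|(j1500)² + 1440(j1500) + 846400| = |-1.4036e+06 + j2.16e+06| = 2.576e+06
|G(j1500)| = 846400 / 2.576e+06 = 0.32857
20 log₁₀(0.32857) = -9.67 dB
∠[(j1500)² + 1440(j1500) + 846400] = ∠[-1.4036e+06 + j2.16e+06] = 123.02°
∠G(j1500) = −123.02° = -123.02°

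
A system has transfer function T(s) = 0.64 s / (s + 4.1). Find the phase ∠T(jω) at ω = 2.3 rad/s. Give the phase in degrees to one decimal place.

∠(j2.3) = 90.00°
∠(j2.3 + 4.1) = arctan(2.3/4.1) = 29.29°
∠T(j2.3) = 90.00° − 29.29° = 60.71°

60.7°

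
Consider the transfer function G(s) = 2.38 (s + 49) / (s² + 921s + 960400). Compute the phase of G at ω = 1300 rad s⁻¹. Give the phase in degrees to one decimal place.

-33.5 deg

∠(j1300 + 49) = arctan(1300/49) = 87.84°
∠[(j1300)² + 921(j1300) + 960400] = ∠[-7.296e+05 + j1.1973e+06] = 121.36°
∠G(j1300) = 87.84° − 121.36° = -33.52°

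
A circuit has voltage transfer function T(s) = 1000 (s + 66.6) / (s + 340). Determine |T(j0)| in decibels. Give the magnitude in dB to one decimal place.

45.8 dB

T(0) = 1000 × 66.6 / 340 = 195.88
20 log₁₀(195.88) = 45.84 dB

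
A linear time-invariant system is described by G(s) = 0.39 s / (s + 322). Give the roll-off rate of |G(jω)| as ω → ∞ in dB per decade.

With 1 zero and 1 pole, the high-frequency asymptotic slope is 20 × (1 − 1) = 0 dB/decade.

0 dB/decade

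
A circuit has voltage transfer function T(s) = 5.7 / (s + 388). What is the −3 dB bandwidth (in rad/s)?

388 rad/s

For a single-pole low-pass, the −3 dB point is at the pole: ω = 388 rad/s.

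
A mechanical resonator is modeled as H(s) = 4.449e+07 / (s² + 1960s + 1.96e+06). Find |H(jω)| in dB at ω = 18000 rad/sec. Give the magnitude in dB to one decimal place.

|(j18000)² + 1960(j18000) + 1.96e+06| = |-3.2204e+08 + j3.528e+07| = 3.24e+08
|H(j18000)| = 4.449e+07 / 3.24e+08 = 0.13733
20 log₁₀(0.13733) = -17.24 dB

-17.2 dB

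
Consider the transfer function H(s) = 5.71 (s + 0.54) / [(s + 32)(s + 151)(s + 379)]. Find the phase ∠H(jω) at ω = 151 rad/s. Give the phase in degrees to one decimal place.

-55.0°

∠(j151 + 0.54) = arctan(151/0.54) = 89.80°
∠(j151 + 32) = arctan(151/32) = 78.03°
∠(j151 + 151) = arctan(151/151) = 45.00°
∠(j151 + 379) = arctan(151/379) = 21.72°
∠H(j151) = 89.80° − (78.03° + 45.00° + 21.72°) = -54.96°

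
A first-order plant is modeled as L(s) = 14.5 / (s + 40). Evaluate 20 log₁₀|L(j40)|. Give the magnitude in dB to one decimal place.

-11.8 dB

|j40 + 40| = √(40² + 40²) = 56.57
|L(j40)| = 14.5 / 56.57 = 0.25633
20 log₁₀(0.25633) = -11.82 dB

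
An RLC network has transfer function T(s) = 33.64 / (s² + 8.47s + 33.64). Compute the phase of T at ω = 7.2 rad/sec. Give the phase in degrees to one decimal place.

∠[(j7.2)² + 8.47(j7.2) + 33.64] = ∠[-18.2 + j60.984] = 106.62°
∠T(j7.2) = −106.62° = -106.62°

-106.6 deg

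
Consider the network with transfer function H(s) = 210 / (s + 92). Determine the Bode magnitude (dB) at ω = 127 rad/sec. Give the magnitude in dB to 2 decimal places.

|j127 + 92| = √(127² + 92²) = 156.8
|H(j127)| = 210 / 156.8 = 1.3391
20 log₁₀(1.3391) = 2.536 dB

2.54 dB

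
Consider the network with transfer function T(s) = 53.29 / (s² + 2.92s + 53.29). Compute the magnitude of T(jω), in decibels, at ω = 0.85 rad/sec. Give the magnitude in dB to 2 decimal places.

0.11 dB

|(j0.85)² + 2.92(j0.85) + 53.29| = |52.568 + j2.482| = 52.63
|T(j0.85)| = 53.29 / 52.63 = 1.0126
20 log₁₀(1.0126) = 0.109 dB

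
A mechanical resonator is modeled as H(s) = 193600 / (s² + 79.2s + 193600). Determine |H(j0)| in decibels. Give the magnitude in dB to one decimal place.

H(0) = 193600 / 193600 = 1
20 log₁₀(1) = 0.00 dB

0.0 dB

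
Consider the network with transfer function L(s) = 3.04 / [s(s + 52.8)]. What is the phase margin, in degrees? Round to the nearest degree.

Gain crossover: |L(jω)| = 1 at ω ≈ 0.0576 rad s⁻¹.
∠L(j0.0576) = −90° − arctan(0.0576/52.8) ≈ -90.06°
PM = 180° + (-90.06°) = 89.94°

90°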